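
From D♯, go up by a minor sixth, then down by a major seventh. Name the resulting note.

C

A minor sixth up from D# is B (letter B, 8 semitones up).
A major seventh down from B is C (letter C, 11 semitones down).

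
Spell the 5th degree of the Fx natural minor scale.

C##

Degree 5 takes the letter 4 steps above F, which is C.
In natural minor, degree 5 sits 7 semitones above the tonic. F## + 7 semitones is pitch class 2, spelled on C as C##.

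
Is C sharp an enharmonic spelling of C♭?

No

C# is pitch class 1; Cb is pitch class 11.
The pitch classes differ (1 vs. 11), so they are not enharmonic equivalents.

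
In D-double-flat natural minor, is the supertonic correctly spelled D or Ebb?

Ebb

Each scale degree takes a distinct letter name. Degree 2 of a scale on D must use the letter E.
Ebb and D are enharmonically the same pitch, but only Ebb uses the letter E, so it is the correct spelling here.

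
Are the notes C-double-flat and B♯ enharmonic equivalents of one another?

No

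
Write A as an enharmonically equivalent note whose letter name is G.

G##

A is pitch class 9. The letter G alone is pitch class 7.
To reach pitch class 9 from G requires an offset of +2 semitones, i.e. double sharp: G##.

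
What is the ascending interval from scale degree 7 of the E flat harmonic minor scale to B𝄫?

diminished sixth

Scale degree 7 of Eb harmonic minor is D.
D up to Bbb: letters D→B make it a sixth; 7 semitones makes it diminished.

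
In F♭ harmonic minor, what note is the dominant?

The Fb harmonic minor scale runs Fb Gb Abb Bbb Cb Dbb Eb.
Degree 5 is Cb.

Cb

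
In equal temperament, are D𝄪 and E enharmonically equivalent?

D## = pitch class 4 and E = pitch class 4 — the same pitch class, so they are enharmonic equivalents.

Yes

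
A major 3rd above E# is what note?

G##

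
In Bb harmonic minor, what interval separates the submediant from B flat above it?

The submediant of Bb harmonic minor is Gb.
Gb up to Bb: letters G→B make it a third; 4 semitones makes it major.

major third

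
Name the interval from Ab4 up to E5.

Counting letters A–B–C–D–E gives a fifth.
Ab→E = 8 semitones, 1 wider than the perfect fifth (7), so augmented.

augmented fifth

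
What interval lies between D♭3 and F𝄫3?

diminished third

Counting letters D–E–F gives a third.
Db→Fbb = 2 semitones, 2 narrower than the major third (4), so diminished.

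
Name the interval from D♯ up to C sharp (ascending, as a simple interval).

The letter names run D→C, a span of 6 letter steps, so the interval is some kind of seventh.
D# to C# is 10 semitones. A major seventh is 11, so 10 makes it minor.

minor seventh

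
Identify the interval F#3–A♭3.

diminished third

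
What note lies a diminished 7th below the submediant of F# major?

The submediant of F# major is D#.
A diminished seventh (9 semitones) below D# lands on the letter E, giving E##.

E##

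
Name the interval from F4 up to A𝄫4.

diminished third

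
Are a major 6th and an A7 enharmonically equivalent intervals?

No

A major sixth spans 9 semitones; an augmented seventh spans 12.
The spans differ, so they are not enharmonic equivalents.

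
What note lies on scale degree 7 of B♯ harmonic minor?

A##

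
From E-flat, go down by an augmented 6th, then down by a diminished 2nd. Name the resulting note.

F

An augmented sixth down from Eb is Gbb (letter G, 10 semitones down).
A diminished second down from Gbb is F (letter F, 0 semitones down).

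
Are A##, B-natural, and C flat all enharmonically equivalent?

Yes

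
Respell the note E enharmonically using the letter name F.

Fb

Plain F sits 1 semitone above E, so on the letter F the same pitch needs a flat: Fb.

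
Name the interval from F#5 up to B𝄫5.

doubly diminished fourth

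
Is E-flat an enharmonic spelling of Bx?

Eb is pitch class 3; B## is pitch class 1.
The pitch classes differ (3 vs. 1), so they are not enharmonic equivalents.

No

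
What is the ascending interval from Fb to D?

augmented sixth

Counting letters F–G–A–B–C–D gives a sixth.
Fb→D = 10 semitones, 1 wider than the major sixth (9), so augmented.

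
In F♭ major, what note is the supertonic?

Gb

Degree 2 takes the letter 1 step above F, which is G.
In major, degree 2 sits 2 semitones above the tonic. Fb + 2 semitones is pitch class 6, spelled on G as Gb.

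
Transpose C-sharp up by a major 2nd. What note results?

D#

C up a major second is D, so the target letter is D.
From C#, a major second is 2 semitones up: D#.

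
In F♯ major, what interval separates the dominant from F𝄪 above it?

The dominant of F# major is C#.
C# up to F##: letters C→F make it a fourth; 6 semitones makes it augmented.

augmented fourth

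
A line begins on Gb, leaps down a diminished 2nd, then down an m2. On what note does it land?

A diminished second down from Gb is F# (letter F, 0 semitones down).
A minor second down from F# is E# (letter E, 1 semitone down).

E#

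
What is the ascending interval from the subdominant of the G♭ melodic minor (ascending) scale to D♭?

The subdominant of Gb melodic minor (ascending) is Cb.
Cb up to Db: letters C→D make it a second; 2 semitones makes it major.

major second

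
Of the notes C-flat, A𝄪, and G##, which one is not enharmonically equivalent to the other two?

G##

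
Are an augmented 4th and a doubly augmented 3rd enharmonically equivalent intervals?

Yes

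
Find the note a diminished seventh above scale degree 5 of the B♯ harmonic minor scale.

Scale degree 5 of B# harmonic minor is F##.
A diminished seventh (9 semitones) above F## lands on the letter E, giving E.

E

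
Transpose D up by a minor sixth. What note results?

Bb

A sixth above D lands on the letter B.
A minor sixth spans 8 semitones, so D moves to pitch class 10. On the letter B that is Bb.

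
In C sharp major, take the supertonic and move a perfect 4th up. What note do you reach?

G#

The supertonic of C# major is D#.
A perfect fourth (5 semitones) above D# lands on the letter G, giving G#.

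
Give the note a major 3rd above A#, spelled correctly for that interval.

A third above A lands on the letter C.
A major third spans 4 semitones, so A# moves to pitch class 2. On the letter C that is C##.

C##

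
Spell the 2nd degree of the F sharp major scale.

G#

The F# major scale runs F# G# A# B C# D# E#.
Degree 2 is G#.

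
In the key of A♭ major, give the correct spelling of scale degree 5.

Eb

Degree 5 takes the letter 4 steps above A, which is E.
In major, degree 5 sits 7 semitones above the tonic. Ab + 7 semitones is pitch class 3, spelled on E as Eb.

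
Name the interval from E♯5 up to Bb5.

Counting letters E–F–G–A–B gives a fifth.
E#→Bb = 5 semitones, 2 narrower than the perfect fifth (7), so doubly diminished.

doubly diminished fifth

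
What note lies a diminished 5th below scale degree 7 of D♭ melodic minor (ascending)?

F#

Scale degree 7 of Db melodic minor (ascending) is C.
A diminished fifth (6 semitones) below C lands on the letter F, giving F#.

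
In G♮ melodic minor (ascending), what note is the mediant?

Bb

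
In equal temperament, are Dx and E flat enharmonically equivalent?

No

D## is pitch class 4; Eb is pitch class 3.
The pitch classes differ (4 vs. 3), so they are not enharmonic equivalents.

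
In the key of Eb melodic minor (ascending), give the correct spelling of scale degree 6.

The Eb melodic minor (ascending) scale runs Eb F Gb Ab Bb C D.
Degree 6 is C.

C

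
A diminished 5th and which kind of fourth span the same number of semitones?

augmented

A diminished fifth spans 6 semitones.
A fourth spanning 6 semitones is augmented (the perfect fourth is 5).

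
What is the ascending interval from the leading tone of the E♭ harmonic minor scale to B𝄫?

The leading tone of Eb harmonic minor is D.
D up to Bbb: letters D→B make it a sixth; 7 semitones makes it diminished.

diminished sixth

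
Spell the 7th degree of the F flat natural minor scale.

The Fb natural minor scale runs Fb Gb Abb Bbb Cb Dbb Ebb.
Degree 7 is Ebb.

Ebb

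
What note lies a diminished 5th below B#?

A fifth below B lands on the letter E.
A diminished fifth spans 6 semitones, so B# moves to pitch class 6. On the letter E that is E##.

E##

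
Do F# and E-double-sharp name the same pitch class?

F# is pitch class 6; E## is pitch class 6.
All spellings map to pitch class 6, so they are enharmonically equivalent.

Yes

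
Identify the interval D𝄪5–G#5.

Counting letters D–E–F–G gives a fourth.
D##→G# = 4 semitones, 1 narrower than the perfect fourth (5), so diminished.

diminished fourth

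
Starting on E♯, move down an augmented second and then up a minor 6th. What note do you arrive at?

An augmented second down from E# is D (letter D, 3 semitones down).
A minor sixth up from D is Bb (letter B, 8 semitones up).

Bb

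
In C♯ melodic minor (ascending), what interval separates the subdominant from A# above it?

The subdominant of C# melodic minor (ascending) is F#.
F# up to A#: letters F→A make it a third; 4 semitones makes it major.

major third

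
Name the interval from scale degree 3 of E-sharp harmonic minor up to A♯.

Scale degree 3 of E# harmonic minor is G#.
G# up to A#: letters G→A make it a second; 2 semitones makes it major.

major second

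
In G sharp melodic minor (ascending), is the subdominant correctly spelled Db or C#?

Each scale degree takes a distinct letter name. Degree 4 of a scale on G must use the letter C.
C# and Db are enharmonically the same pitch, but only C# uses the letter C, so it is the correct spelling here.

C#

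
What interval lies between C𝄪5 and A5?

Counting letters C–D–E–F–G–A gives a sixth.
C##→A = 7 semitones, 2 narrower than the major sixth (9), so diminished.

diminished sixth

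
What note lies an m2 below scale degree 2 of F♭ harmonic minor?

F

Scale degree 2 of Fb harmonic minor is Gb.
A minor second (1 semitone) below Gb lands on the letter F, giving F.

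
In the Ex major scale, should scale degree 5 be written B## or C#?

B##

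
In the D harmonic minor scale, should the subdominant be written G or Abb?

G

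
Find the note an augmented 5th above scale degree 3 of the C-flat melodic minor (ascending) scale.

Bb

Scale degree 3 of Cb melodic minor (ascending) is Ebb.
An augmented fifth (8 semitones) above Ebb lands on the letter B, giving Bb.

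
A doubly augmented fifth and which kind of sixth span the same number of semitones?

A doubly augmented fifth spans 9 semitones.
A sixth spanning 9 semitones is major (the major sixth is 9).

major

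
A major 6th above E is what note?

E up a major sixth is C#, so the target letter is C.
From E, a major sixth is 9 semitones up: C#.

C#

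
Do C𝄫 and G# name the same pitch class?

No

Cbb is pitch class 10; G# is pitch class 8.
The pitch classes differ (10 vs. 8), so they are not enharmonic equivalents.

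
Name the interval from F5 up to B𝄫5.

diminished fourth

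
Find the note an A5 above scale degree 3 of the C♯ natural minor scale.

B#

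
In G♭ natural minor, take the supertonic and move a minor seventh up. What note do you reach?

Gb

The supertonic of Gb natural minor is Ab.
A minor seventh (10 semitones) above Ab lands on the letter G, giving Gb.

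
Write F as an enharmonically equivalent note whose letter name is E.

Plain E sits 1 semitone below F, so on the letter E the same pitch needs a sharp: E#.

E#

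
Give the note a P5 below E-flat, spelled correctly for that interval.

Ab

A fifth below E lands on the letter A.
A perfect fifth spans 7 semitones, so Eb moves to pitch class 8. On the letter A that is Ab.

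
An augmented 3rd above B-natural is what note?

D##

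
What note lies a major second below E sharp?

D#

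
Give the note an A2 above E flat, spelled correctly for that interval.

F#

E up a major second is F#, so the target letter is F.
From Eb, an augmented second is 3 semitones up: F#.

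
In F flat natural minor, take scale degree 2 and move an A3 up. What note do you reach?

B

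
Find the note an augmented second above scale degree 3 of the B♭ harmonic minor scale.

E

Scale degree 3 of Bb harmonic minor is Db.
An augmented second (3 semitones) above Db lands on the letter E, giving E.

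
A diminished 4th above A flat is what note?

A up a perfect fourth is D, so the target letter is D.
From Ab, a diminished fourth is 4 semitones up: Dbb.

Dbb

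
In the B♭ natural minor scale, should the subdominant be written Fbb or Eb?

Each scale degree takes a distinct letter name. Degree 4 of a scale on B must use the letter E.
Eb and Fbb are enharmonically the same pitch, but only Eb uses the letter E, so it is the correct spelling here.

Eb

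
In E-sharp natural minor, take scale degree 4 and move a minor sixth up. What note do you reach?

Scale degree 4 of E# natural minor is A#.
A minor sixth (8 semitones) above A# lands on the letter F, giving F#.

F#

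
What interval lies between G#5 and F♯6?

minor seventh

Counting letters G–A–B–C–D–E–F gives a seventh.
G#→F# = 10 semitones, 1 narrower than the major seventh (11), so minor.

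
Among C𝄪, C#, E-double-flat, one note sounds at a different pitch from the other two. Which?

C#

In 12-tone equal temperament, enharmonic equivalents share a pitch class. C## is pitch class 2; C# is pitch class 1; Ebb is pitch class 2.
C## and Ebb share pitch class 2, while C# is pitch class 1.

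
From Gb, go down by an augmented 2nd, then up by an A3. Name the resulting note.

Ab

An augmented second down from Gb is Fbb (letter F, 3 semitones down).
An augmented third up from Fbb is Ab (letter A, 5 semitones up).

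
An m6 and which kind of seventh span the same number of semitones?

A minor sixth spans 8 semitones.
A seventh spanning 8 semitones is doubly diminished (the major seventh is 11).

doubly diminished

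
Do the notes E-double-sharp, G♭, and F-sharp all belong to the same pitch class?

Yes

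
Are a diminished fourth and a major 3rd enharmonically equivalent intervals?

A diminished fourth spans 4 semitones; a major third spans 4.
They are enharmonically equivalent.

Yes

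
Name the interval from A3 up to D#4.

augmented fourth

The letter names run A→D, a span of 3 letter steps, so the interval is some kind of fourth.
A to D# is 6 semitones. A perfect fourth is 5, so 6 makes it augmented.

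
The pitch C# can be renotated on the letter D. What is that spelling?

Db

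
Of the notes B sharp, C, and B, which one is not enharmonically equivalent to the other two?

In 12-tone equal temperament, enharmonic equivalents share a pitch class. B# is pitch class 0; C is pitch class 0; B is pitch class 11.
B# and C share pitch class 0, while B is pitch class 11.

B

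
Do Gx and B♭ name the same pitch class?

G## is pitch class 9; Bb is pitch class 10.
The pitch classes differ (9 vs. 10), so they are not enharmonic equivalents.

No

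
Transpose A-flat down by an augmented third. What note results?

A third below A lands on the letter F.
An augmented third spans 5 semitones, so Ab moves to pitch class 3. On the letter F that is Fbb.

Fbb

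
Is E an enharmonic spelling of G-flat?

No

E is pitch class 4; Gb is pitch class 6.
The pitch classes differ (4 vs. 6), so they are not enharmonic equivalents.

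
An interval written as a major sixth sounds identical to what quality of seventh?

A major sixth spans 9 semitones.
A seventh spanning 9 semitones is diminished (the major seventh is 11).

diminished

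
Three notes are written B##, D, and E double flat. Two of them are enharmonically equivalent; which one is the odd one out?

B##

In 12-tone equal temperament, enharmonic equivalents share a pitch class. B## is pitch class 1; D is pitch class 2; Ebb is pitch class 2.
D and Ebb share pitch class 2, while B## is pitch class 1.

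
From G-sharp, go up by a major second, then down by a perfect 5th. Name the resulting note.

D#

A major second up from G# is A# (letter A, 2 semitones up).
A perfect fifth down from A# is D# (letter D, 7 semitones down).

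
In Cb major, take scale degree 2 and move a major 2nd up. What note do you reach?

Eb

Scale degree 2 of Cb major is Db.
A major second (2 semitones) above Db lands on the letter E, giving Eb.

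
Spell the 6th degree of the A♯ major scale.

Degree 6 takes the letter 5 steps above A, which is F.
In major, degree 6 sits 9 semitones above the tonic. A# + 9 semitones is pitch class 7, spelled on F as F##.

F##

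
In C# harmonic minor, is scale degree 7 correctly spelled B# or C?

Each scale degree takes a distinct letter name. Degree 7 of a scale on C must use the letter B.
B# and C are enharmonically the same pitch, but only B# uses the letter B, so it is the correct spelling here.

B#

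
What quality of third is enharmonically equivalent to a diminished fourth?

A diminished fourth spans 4 semitones.
A third spanning 4 semitones is major (the major third is 4).

major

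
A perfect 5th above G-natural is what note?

D

G up a perfect fifth is D, so the target letter is D.
From G, a perfect fifth is 7 semitones up: D.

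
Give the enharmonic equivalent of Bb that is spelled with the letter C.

Cbb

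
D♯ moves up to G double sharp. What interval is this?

Counting letters D–E–F–G gives a fourth.
D#→G## = 6 semitones, 1 wider than the perfect fourth (5), so augmented.

augmented fourth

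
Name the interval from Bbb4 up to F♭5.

perfect fifth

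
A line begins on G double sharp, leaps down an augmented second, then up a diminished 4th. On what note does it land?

Bb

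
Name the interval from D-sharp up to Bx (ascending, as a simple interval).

Counting letters D–E–F–G–A–B gives a sixth.
D#→B## = 10 semitones, 1 wider than the major sixth (9), so augmented.

augmented sixth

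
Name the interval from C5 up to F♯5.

augmented fourth

Counting letters C–D–E–F gives a fourth.
C→F# = 6 semitones, 1 wider than the perfect fourth (5), so augmented.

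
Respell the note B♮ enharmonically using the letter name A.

Plain A sits 2 semitones below B, so on the letter A the same pitch needs a double sharp: A##.

A##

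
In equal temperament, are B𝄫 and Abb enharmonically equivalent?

No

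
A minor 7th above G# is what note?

F#

A seventh above G lands on the letter F.
A minor seventh spans 10 semitones, so G# moves to pitch class 6. On the letter F that is F#.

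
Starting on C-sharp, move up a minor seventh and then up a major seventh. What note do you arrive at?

A minor seventh up from C# is B (letter B, 10 semitones up).
A major seventh up from B is A# (letter A, 11 semitones up).

A#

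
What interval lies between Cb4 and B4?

augmented seventh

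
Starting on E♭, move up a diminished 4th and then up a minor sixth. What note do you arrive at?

Fbb

A diminished fourth up from Eb is Abb (letter A, 4 semitones up).
A minor sixth up from Abb is Fbb (letter F, 8 semitones up).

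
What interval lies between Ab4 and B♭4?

major second

The letter names run A→B, a span of 1 letter step, so the interval is some kind of second.
Ab to Bb is 2 semitones. A major second is 2, so 2 makes it major.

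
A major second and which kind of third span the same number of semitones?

diminished

A major second spans 2 semitones.
A third spanning 2 semitones is diminished (the major third is 4).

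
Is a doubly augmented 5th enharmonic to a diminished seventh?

A doubly augmented fifth spans 9 semitones; a diminished seventh spans 9.
They are enharmonically equivalent.

Yes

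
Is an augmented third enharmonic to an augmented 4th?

An augmented third spans 5 semitones; an augmented fourth spans 6.
The spans differ, so they are not enharmonic equivalents.

No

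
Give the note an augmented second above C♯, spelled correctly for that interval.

A second above C lands on the letter D.
An augmented second spans 3 semitones, so C# moves to pitch class 4. On the letter D that is D##.

D##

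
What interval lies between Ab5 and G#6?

augmented seventh

Counting letters A–B–C–D–E–F–G gives a seventh.
Ab→G# = 12 semitones, 1 wider than the major seventh (11), so augmented.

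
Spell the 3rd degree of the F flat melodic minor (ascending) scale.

The Fb melodic minor (ascending) scale runs Fb Gb Abb Bbb Cb Db Eb.
Degree 3 is Abb.

Abb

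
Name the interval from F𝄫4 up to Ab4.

Counting letters F–G–A gives a third.
Fbb→Ab = 5 semitones, 1 wider than the major third (4), so augmented.

augmented third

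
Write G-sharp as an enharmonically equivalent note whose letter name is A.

G# is pitch class 8. The letter A alone is pitch class 9.
To reach pitch class 8 from A requires an offset of -1 semitone, i.e. flat: Ab.

Ab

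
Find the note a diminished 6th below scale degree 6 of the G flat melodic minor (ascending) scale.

G#

Scale degree 6 of Gb melodic minor (ascending) is Eb.
A diminished sixth (7 semitones) below Eb lands on the letter G, giving G#.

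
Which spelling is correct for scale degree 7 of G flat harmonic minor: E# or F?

Each scale degree takes a distinct letter name. Degree 7 of a scale on G must use the letter F.
F and E# are enharmonically the same pitch, but only F uses the letter F, so it is the correct spelling here.

F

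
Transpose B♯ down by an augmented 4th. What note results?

F#

B down a perfect fourth is F#, so the target letter is F.
From B#, an augmented fourth is 6 semitones down: F#.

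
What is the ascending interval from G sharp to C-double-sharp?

The letter names run G→C, a span of 3 letter steps, so the interval is some kind of fourth.
G# to C## is 6 semitones. A perfect fourth is 5, so 6 makes it augmented.

augmented fourth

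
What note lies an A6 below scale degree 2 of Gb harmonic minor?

Cbb

Scale degree 2 of Gb harmonic minor is Ab.
An augmented sixth (10 semitones) below Ab lands on the letter C, giving Cbb.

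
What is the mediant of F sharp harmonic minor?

A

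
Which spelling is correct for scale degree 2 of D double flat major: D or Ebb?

Each scale degree takes a distinct letter name. Degree 2 of a scale on D must use the letter E.
Ebb and D are enharmonically the same pitch, but only Ebb uses the letter E, so it is the correct spelling here.

Ebb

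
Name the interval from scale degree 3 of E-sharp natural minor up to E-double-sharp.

augmented sixth

Scale degree 3 of E# natural minor is G#.
G# up to E##: letters G→E make it a sixth; 10 semitones makes it augmented.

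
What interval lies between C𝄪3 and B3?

diminished seventh

Counting letters C–D–E–F–G–A–B gives a seventh.
C##→B = 9 semitones, 2 narrower than the major seventh (11), so diminished.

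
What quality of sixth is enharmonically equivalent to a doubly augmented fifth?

major

A doubly augmented fifth spans 9 semitones.
A sixth spanning 9 semitones is major (the major sixth is 9).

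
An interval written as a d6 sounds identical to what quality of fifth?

perfect

A diminished sixth spans 7 semitones.
A fifth spanning 7 semitones is perfect (the perfect fifth is 7).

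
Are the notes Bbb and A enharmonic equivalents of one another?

Bbb = pitch class 9 and A = pitch class 9 — the same pitch class, so they are enharmonic equivalents.

Yes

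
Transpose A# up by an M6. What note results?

F##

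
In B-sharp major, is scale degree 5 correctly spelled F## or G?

F##

Each scale degree takes a distinct letter name. Degree 5 of a scale on B must use the letter F.
F## and G are enharmonically the same pitch, but only F## uses the letter F, so it is the correct spelling here.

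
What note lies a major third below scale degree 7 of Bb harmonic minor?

Scale degree 7 of Bb harmonic minor is A.
A major third (4 semitones) below A lands on the letter F, giving F.

F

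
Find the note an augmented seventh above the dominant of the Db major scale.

G#

The dominant of Db major is Ab.
An augmented seventh (12 semitones) above Ab lands on the letter G, giving G#.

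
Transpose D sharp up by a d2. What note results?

A second above D lands on the letter E.
A diminished second spans 0 semitones, so D# moves to pitch class 3. On the letter E that is Eb.

Eb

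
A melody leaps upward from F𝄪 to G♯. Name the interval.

Counting letters F–G gives a second.
F##→G# = 1 semitone, 1 narrower than the major second (2), so minor.

minor second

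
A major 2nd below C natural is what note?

Bb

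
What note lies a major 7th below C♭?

Dbb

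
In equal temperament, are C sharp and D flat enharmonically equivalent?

Yes

C# = pitch class 1 and Db = pitch class 1 — the same pitch class, so they are enharmonic equivalents.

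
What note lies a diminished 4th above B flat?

Ebb

B up a perfect fourth is E, so the target letter is E.
From Bb, a diminished fourth is 4 semitones up: Ebb.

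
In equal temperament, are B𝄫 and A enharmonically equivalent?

Yes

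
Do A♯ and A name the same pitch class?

A# is pitch class 10; A is pitch class 9.
The pitch classes differ (10 vs. 9), so they are not enharmonic equivalents.

No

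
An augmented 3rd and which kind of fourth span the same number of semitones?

perfect

An augmented third spans 5 semitones.
A fourth spanning 5 semitones is perfect (the perfect fourth is 5).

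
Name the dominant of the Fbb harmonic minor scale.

Cbb

Degree 5 takes the letter 4 steps above F, which is C.
In harmonic minor, degree 5 sits 7 semitones above the tonic. Fbb + 7 semitones is pitch class 10, spelled on C as Cbb.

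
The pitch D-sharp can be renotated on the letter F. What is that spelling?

D# is pitch class 3. The letter F alone is pitch class 5.
To reach pitch class 3 from F requires an offset of -2 semitones, i.e. double flat: Fbb.

Fbb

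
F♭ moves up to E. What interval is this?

augmented seventh

Counting letters F–G–A–B–C–D–E gives a seventh.
Fb→E = 12 semitones, 1 wider than the major seventh (11), so augmented.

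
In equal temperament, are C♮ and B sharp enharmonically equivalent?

Yes

C = pitch class 0 and B# = pitch class 0 — the same pitch class, so they are enharmonic equivalents.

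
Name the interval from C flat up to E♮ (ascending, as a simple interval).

augmented third

The letter names run C→E, a span of 2 letter steps, so the interval is some kind of third.
Cb to E is 5 semitones. A major third is 4, so 5 makes it augmented.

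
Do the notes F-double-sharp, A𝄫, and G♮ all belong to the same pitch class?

Yes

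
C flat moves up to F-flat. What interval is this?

perfect fourth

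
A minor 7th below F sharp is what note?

G#

F down a major seventh is Gb, so the target letter is G.
From F#, a minor seventh is 10 semitones down: G#.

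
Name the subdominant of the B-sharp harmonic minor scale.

The B# harmonic minor scale runs B# C## D# E# F## G# A##.
Degree 4 is E#.

E#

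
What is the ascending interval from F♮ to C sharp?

augmented fifth

The letter names run F→C, a span of 4 letter steps, so the interval is some kind of fifth.
F to C# is 8 semitones. A perfect fifth is 7, so 8 makes it augmented.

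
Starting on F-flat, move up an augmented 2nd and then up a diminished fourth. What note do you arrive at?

An augmented second up from Fb is G (letter G, 3 semitones up).
A diminished fourth up from G is Cb (letter C, 4 semitones up).

Cb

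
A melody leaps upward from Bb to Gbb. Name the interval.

diminished sixth

The letter names run B→G, a span of 5 letter steps, so the interval is some kind of sixth.
Bb to Gbb is 7 semitones. A major sixth is 9, so 7 makes it diminished.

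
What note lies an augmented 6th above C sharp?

A##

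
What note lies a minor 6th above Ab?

Fb

A sixth above A lands on the letter F.
A minor sixth spans 8 semitones, so Ab moves to pitch class 4. On the letter F that is Fb.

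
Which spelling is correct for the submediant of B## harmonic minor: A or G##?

G##

Each scale degree takes a distinct letter name. Degree 6 of a scale on B must use the letter G.
G## and A are enharmonically the same pitch, but only G## uses the letter G, so it is the correct spelling here.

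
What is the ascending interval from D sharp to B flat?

diminished sixth

Counting letters D–E–F–G–A–B gives a sixth.
D#→Bb = 7 semitones, 2 narrower than the major sixth (9), so diminished.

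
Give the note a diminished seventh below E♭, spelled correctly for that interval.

A seventh below E lands on the letter F.
A diminished seventh spans 9 semitones, so Eb moves to pitch class 6. On the letter F that is F#.

F#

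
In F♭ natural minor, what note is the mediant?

Abb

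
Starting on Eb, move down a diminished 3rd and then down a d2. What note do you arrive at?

A diminished third down from Eb is C# (letter C, 2 semitones down).
A diminished second down from C# is B## (letter B, 0 semitones down).

B##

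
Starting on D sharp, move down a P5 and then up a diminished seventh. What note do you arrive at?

A perfect fifth down from D# is G# (letter G, 7 semitones down).
A diminished seventh up from G# is F (letter F, 9 semitones up).

F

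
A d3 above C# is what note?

C up a major third is E, so the target letter is E.
From C#, a diminished third is 2 semitones up: Eb.

Eb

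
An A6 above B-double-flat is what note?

A sixth above B lands on the letter G.
An augmented sixth spans 10 semitones, so Bbb moves to pitch class 7. On the letter G that is G.

G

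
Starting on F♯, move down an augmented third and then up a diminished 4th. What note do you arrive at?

Gbb

An augmented third down from F# is Db (letter D, 5 semitones down).
A diminished fourth up from Db is Gbb (letter G, 4 semitones up).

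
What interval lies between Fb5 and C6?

The letter names run F→C, a span of 4 letter steps, so the interval is some kind of fifth.
Fb to C is 8 semitones. A perfect fifth is 7, so 8 makes it augmented.

augmented fifth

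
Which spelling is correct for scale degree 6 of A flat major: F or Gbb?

F

Each scale degree takes a distinct letter name. Degree 6 of a scale on A must use the letter F.
F and Gbb are enharmonically the same pitch, but only F uses the letter F, so it is the correct spelling here.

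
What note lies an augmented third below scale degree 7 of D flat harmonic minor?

Abb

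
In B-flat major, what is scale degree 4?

The Bb major scale runs Bb C D Eb F G A.
Degree 4 is Eb.

Eb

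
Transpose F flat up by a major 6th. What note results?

Db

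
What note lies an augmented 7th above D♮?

C##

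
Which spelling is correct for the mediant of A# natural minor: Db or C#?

Each scale degree takes a distinct letter name. Degree 3 of a scale on A must use the letter C.
C# and Db are enharmonically the same pitch, but only C# uses the letter C, so it is the correct spelling here.

C#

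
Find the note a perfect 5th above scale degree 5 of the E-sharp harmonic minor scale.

F##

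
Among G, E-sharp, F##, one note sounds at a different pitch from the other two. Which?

E#

In 12-tone equal temperament, enharmonic equivalents share a pitch class. G is pitch class 7; E# is pitch class 5; F## is pitch class 7.
G and F## share pitch class 7, while E# is pitch class 5.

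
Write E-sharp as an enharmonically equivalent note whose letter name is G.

Gbb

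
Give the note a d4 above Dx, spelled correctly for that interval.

D up a perfect fourth is G, so the target letter is G.
From D##, a diminished fourth is 4 semitones up: G#.

G#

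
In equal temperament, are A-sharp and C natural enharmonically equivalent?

A# is pitch class 10; C is pitch class 0.
The pitch classes differ (10 vs. 0), so they are not enharmonic equivalents.

No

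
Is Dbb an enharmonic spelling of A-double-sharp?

No

Two spellings are enharmonically equivalent only if they share a pitch class.
Here Dbb → 0, A## → 11; 0 ≠ 11, so they are not.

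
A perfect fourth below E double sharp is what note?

B##

A fourth below E lands on the letter B.
A perfect fourth spans 5 semitones, so E## moves to pitch class 1. On the letter B that is B##.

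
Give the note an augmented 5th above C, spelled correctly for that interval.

C up a perfect fifth is G, so the target letter is G.
From C, an augmented fifth is 8 semitones up: G#.

G#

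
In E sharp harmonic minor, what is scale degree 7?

D##

The E# harmonic minor scale runs E# F## G# A# B# C# D##.
Degree 7 is D##.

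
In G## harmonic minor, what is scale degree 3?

B#

Degree 3 takes the letter 2 steps above G, which is B.
In harmonic minor, degree 3 sits 3 semitones above the tonic. G## + 3 semitones is pitch class 0, spelled on B as B#.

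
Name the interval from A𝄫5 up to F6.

The letter names run A→F, a span of 5 letter steps, so the interval is some kind of sixth.
Abb to F is 10 semitones. A major sixth is 9, so 10 makes it augmented.

augmented sixth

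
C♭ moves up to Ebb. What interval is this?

Counting letters C–D–E gives a third.
Cb→Ebb = 3 semitones, 1 narrower than the major third (4), so minor.

minor third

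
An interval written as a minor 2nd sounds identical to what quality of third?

doubly diminished

A minor second spans 1 semitone.
A third spanning 1 semitone is doubly diminished (the major third is 4).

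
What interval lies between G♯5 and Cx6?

The letter names run G→C, a span of 3 letter steps, so the interval is some kind of fourth.
G# to C## is 6 semitones. A perfect fourth is 5, so 6 makes it augmented.

augmented fourth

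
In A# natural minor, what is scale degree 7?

G#

The A# natural minor scale runs A# B# C# D# E# F# G#.
Degree 7 is G#.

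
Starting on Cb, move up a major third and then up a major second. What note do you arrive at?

A major third up from Cb is Eb (letter E, 4 semitones up).
A major second up from Eb is F (letter F, 2 semitones up).

F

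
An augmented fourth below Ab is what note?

Ebb

A down a perfect fourth is E, so the target letter is E.
From Ab, an augmented fourth is 6 semitones down: Ebb.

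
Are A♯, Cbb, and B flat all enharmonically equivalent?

Yes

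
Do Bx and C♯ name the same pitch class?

B## is pitch class 1; C# is pitch class 1.
All spellings map to pitch class 1, so they are enharmonically equivalent.

Yes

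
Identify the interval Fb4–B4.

doubly augmented fourth

Counting letters F–G–A–B gives a fourth.
Fb→B = 7 semitones, 2 wider than the perfect fourth (5), so doubly augmented.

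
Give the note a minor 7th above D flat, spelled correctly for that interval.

Cb

D up a major seventh is C#, so the target letter is C.
From Db, a minor seventh is 10 semitones up: Cb.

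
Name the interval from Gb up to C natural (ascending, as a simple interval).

augmented fourth

Counting letters G–A–B–C gives a fourth.
Gb→C = 6 semitones, 1 wider than the perfect fourth (5), so augmented.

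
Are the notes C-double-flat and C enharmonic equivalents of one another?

No

Two spellings are enharmonically equivalent only if they share a pitch class.
Here Cbb → 10, C → 0; 0 ≠ 10, so they are not.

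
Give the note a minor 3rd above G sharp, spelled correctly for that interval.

B

G up a major third is B, so the target letter is B.
From G#, a minor third is 3 semitones up: B.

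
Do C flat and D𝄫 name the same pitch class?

Two spellings are enharmonically equivalent only if they share a pitch class.
Here Cb → 11, Dbb → 0; 0 ≠ 11, so they are not.

No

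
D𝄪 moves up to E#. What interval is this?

Counting letters D–E gives a second.
D##→E# = 1 semitone, 1 narrower than the major second (2), so minor.

minor second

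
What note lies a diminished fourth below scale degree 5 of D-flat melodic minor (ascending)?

Scale degree 5 of Db melodic minor (ascending) is Ab.
A diminished fourth (4 semitones) below Ab lands on the letter E, giving E.

E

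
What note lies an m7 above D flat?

Cb

A seventh above D lands on the letter C.
A minor seventh spans 10 semitones, so Db moves to pitch class 11. On the letter C that is Cb.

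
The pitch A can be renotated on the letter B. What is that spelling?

Bbb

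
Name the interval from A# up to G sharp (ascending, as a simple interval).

The letter names run A→G, a span of 6 letter steps, so the interval is some kind of seventh.
A# to G# is 10 semitones. A major seventh is 11, so 10 makes it minor.

minor seventh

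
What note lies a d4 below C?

C down a perfect fourth is G, so the target letter is G.
From C, a diminished fourth is 4 semitones down: G#.

G#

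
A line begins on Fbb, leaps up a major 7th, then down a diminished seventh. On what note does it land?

F

A major seventh up from Fbb is Ebb (letter E, 11 semitones up).
A diminished seventh down from Ebb is F (letter F, 9 semitones down).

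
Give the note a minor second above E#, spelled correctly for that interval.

F#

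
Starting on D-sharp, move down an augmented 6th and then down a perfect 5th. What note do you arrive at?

An augmented sixth down from D# is F (letter F, 10 semitones down).
A perfect fifth down from F is Bb (letter B, 7 semitones down).

Bb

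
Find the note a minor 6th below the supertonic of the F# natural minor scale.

The supertonic of F# natural minor is G#.
A minor sixth (8 semitones) below G# lands on the letter B, giving B#.

B#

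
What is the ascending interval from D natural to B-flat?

minor sixth

Counting letters D–E–F–G–A–B gives a sixth.
D→Bb = 8 semitones, 1 narrower than the major sixth (9), so minor.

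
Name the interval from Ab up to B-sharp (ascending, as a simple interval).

doubly augmented second

The letter names run A→B, a span of 1 letter step, so the interval is some kind of second.
Ab to B# is 4 semitones. A major second is 2, so 4 makes it doubly augmented.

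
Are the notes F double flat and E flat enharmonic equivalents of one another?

Yes

Fbb = pitch class 3 and Eb = pitch class 3 — the same pitch class, so they are enharmonic equivalents.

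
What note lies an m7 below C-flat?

Db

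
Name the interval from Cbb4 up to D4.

doubly augmented second

Counting letters C–D gives a second.
Cbb→D = 4 semitones, 2 wider than the major second (2), so doubly augmented.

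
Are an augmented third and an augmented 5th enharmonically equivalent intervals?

No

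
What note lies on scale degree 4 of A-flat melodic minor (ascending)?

Db

The Ab melodic minor (ascending) scale runs Ab Bb Cb Db Eb F G.
Degree 4 is Db.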